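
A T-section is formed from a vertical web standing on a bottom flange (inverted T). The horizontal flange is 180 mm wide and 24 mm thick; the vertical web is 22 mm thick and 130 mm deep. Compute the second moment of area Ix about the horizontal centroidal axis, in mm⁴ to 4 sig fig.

Decompose the section into non-overlapping parts with the origin at the bottom-left of its bounding rectangle.
Flange: 180 × 24, A = 4 320 mm², y = 12 mm, Ī = 207 360 mm⁴.
Web: 22 × 130, A = 2 860 mm², y = 89 mm, Ī = 4 027 833 mm⁴.
Centroid: ȳ = ΣA·y / ΣA = 42.6713 mm.
Transfer each piece to the horizontal centroidal axis using Ī + A·d² with d = y − 42.6713:
  flange: d = -30.6713 mm → contributes +4 271 310 mm⁴
  web: d = 46.3287 mm → contributes +10 166 387 mm⁴
Total I = 14 437 698 mm⁴.

Ix ≈ 1.444 × 10⁷ mm⁴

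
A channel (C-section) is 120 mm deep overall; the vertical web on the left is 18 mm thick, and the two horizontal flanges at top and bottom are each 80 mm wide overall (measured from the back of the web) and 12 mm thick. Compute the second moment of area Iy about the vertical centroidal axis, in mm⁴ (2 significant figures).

Decompose the section into non-overlapping parts with the origin at the bottom-left of its bounding rectangle.
Web: 18 × 120, A = 2 160 mm², x = 9 mm, Ī = 58 320 mm⁴.
Top flange (beyond web): 62 × 12, A = 744 mm², x = 49 mm, Ī = 238 328 mm⁴.
Bottom flange (beyond web): 62 × 12, A = 744 mm², x = 49 mm, Ī = 238 328 mm⁴.
Centroid: x̄ = ΣA·x / ΣA = 25.32 mm.
Transfer each piece to the vertical centroidal axis using Ī + A·d² with d = x − 25.32:
  web: d = -16.32 mm → contributes +633 323 mm⁴
  top flange (beyond web): d = 23.68 mm → contributes +655 669 mm⁴
  bottom flange (beyond web): d = 23.68 mm → contributes +655 669 mm⁴
Total I = 1 944 660 mm⁴.

Iy ≈ 1.9 × 10⁶ mm⁴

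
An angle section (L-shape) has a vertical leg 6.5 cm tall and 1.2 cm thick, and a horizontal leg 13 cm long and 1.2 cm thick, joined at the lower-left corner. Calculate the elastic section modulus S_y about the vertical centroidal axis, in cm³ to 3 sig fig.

Treat the section as a set of non-overlapping primitives; coordinates are from the bounding-box lower-left.
Vertical leg: 1.2 × 6.5, A = 7.8 cm², x = 0.6 cm, Ī = 0.936 cm⁴.
Horizontal leg (remainder): 11.8 × 1.2, A = 14.16 cm², x = 7.1 cm, Ī = 164.3 cm⁴.
Centroid: x̄ = ΣA·x / ΣA = 4.7913 cm.
Transfer each piece to the vertical centroidal axis using Ī + A·d² with d = x − 4.7913:
  vertical leg: d = -4.1913 cm → contributes +137.96 cm⁴
  horizontal leg (remainder): d = 2.3087 cm → contributes +239.78 cm⁴
Total I = 377.74 cm⁴.
Extreme fibre distance c = 8.2087 cm; S = I/c = 46.016 cm³.

S_y ≈ 46.0 cm³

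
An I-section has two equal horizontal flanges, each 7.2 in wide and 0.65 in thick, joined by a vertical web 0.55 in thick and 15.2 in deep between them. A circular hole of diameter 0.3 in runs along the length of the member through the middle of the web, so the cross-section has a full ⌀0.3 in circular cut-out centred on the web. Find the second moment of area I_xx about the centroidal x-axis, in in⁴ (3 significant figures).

I_xx ≈ 749 in⁴

Decompose the section into non-overlapping parts with the origin at the bottom-left of its bounding rectangle.
Bottom flange: 7.2 × 0.65, A = 4.68 in², y = 0.325 in, Ī = 0.16478 in⁴.
Web: 0.55 × 15.2, A = 8.36 in², y = 8.25 in, Ī = 160.96 in⁴.
Top flange: 7.2 × 0.65, A = 4.68 in², y = 16.175 in, Ī = 0.16478 in⁴.
Hole (subtracted): ⌀0.3, A = 0.070686 in², y = 8.25 in, Ī = 0.00039761 in⁴.
By symmetry the centroid is at mid-height, ȳ = 8.25 in.
Transfer each piece to the centroidal x-axis using Ī + A·d² with d = y − 8.25:
  bottom flange: d = -7.925 in → contributes +294.1 in⁴
  web: d = 0 in → contributes +160.96 in⁴
  top flange: d = 7.925 in → contributes +294.1 in⁴
  hole: d = 0 in → contributes −0.00039761 in⁴
Total I = 749.15 in⁴.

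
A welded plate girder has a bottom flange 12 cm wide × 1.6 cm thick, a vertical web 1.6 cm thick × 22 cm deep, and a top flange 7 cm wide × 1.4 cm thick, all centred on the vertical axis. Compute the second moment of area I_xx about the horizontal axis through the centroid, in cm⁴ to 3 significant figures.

I_xx ≈ 5250 cm⁴

Break the section into simple shapes (no overlaps), measuring from the bottom-left corner of the bounding box.
Bottom plate: 12 × 1.6, A = 19.2 cm², y = 0.8 cm, Ī = 4.096 cm⁴.
Web plate: 1.6 × 22, A = 35.2 cm², y = 12.6 cm, Ī = 1419.7 cm⁴.
Top plate: 7 × 1.4, A = 9.8 cm², y = 24.3 cm, Ī = 1.6007 cm⁴.
Centroid: ȳ = ΣA·y / ΣA = 10.857 cm.
Transfer each piece to the horizontal axis through the centroid using Ī + A·d² with d = y − 10.857:
  bottom plate: d = -10.057 cm → contributes +1 946 cm⁴
  web plate: d = 1.743 cm → contributes +1526.7 cm⁴
  top plate: d = 13.443 cm → contributes +1772.6 cm⁴
Total I = 5245.3 cm⁴.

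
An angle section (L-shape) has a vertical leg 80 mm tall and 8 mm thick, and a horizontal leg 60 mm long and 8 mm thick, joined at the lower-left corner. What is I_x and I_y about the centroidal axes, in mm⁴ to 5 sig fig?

I_x ≈ 6.7030 × 10⁵ mm⁴, I_y ≈ 3.2406 × 10⁵ mm⁴

Split into non-overlapping primitives; take the origin at the lower-left of the bounding box.
Vertical leg: 8 × 80, A = 640 mm², y = 40 mm, Ī = 341333.3 mm⁴.
Horizontal leg (remainder): 52 × 8, A = 416 mm², y = 4 mm, Ī = 2218.667 mm⁴.
Centroid: ȳ = ΣA·y / ΣA = 25.81818 mm.
Transfer each piece to the centroidal x-axis using Ī + A·d² with d = y − 25.81818:
  vertical leg: d = 14.18182 mm → contributes +470052.7 mm⁴
  horizontal leg (remainder): d = -21.81818 mm → contributes +200248.4 mm⁴
Total I = 670301.1 mm⁴.
For the y-axis: x̄ = 15.81818 mm.
Repeating about the centroidal y-axis gives I_y = 324061.1 mm⁴.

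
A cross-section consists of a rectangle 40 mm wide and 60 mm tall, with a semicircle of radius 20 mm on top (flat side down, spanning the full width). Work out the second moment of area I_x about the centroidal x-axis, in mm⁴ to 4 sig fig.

I_x ≈ 1.475 × 10⁶ mm⁴

Split into non-overlapping primitives; take the origin at the lower-left of the bounding box.
Rectangular body: 40 × 60, A = 2 400 mm², y = 30 mm, Ī = 720 000 mm⁴.
Semicircular cap: semicircle r = 20, A = 628.319 mm², y = 68.4883 mm, Ī = 17561.1 mm⁴.
Centroid: ȳ = ΣA·y / ΣA = 37.9856 mm.
Transfer each piece to the centroidal x-axis using Ī + A·d² with d = y − 37.9856:
  rectangular body: d = -7.98558 mm → contributes +873 047 mm⁴
  semicircular cap: d = 30.5027 mm → contributes +602 157 mm⁴
Total I = 1 475 204 mm⁴.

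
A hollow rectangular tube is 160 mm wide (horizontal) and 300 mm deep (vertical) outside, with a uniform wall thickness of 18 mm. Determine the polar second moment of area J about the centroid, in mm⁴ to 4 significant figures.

Decompose the section into non-overlapping parts with the origin at the bottom-left of its bounding rectangle.
Outer rectangle: 160 × 300, A = 48 000 mm², y = 150 mm, Ī = 360 000 000 mm⁴.
Inner void (subtracted): 124 × 264, A = 32 736 mm², y = 150 mm, Ī = 190 130 688 mm⁴.
By symmetry the centroid is at mid-height, ȳ = 150 mm.
All pieces are centred on the centroidal x-axis, so I = ΣĪ (holes subtracted) = 169 869 312 mm⁴.
Repeating about the centroidal y-axis gives I_y = 60 454 272 mm⁴.
Polar second moment: J = I_x + I_y = 230 323 584 mm⁴.

J ≈ 2.303 × 10⁸ mm⁴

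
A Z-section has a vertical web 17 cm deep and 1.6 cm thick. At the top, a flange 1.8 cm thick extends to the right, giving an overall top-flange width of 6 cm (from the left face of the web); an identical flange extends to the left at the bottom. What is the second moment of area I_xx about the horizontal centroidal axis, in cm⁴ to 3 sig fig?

I_xx ≈ 1570 cm⁴

Treat the section as a set of non-overlapping primitives; coordinates are from the bounding-box lower-left.
Web: 1.6 × 17, A = 27.2 cm², y = 8.5 cm, Ī = 655.07 cm⁴.
Top flange (beyond web): 4.4 × 1.8, A = 7.92 cm², y = 16.1 cm, Ī = 2.1384 cm⁴.
Bottom flange (beyond web): 4.4 × 1.8, A = 7.92 cm², y = 0.9 cm, Ī = 2.1384 cm⁴.
Centroid: ȳ = ΣA·y / ΣA = 8.5 cm.
Transfer each piece to the horizontal centroidal axis using Ī + A·d² with d = y − 8.5:
  web: d = 0 cm → contributes +655.07 cm⁴
  top flange (beyond web): d = 7.6 cm → contributes +459.6 cm⁴
  bottom flange (beyond web): d = -7.6 cm → contributes +459.6 cm⁴
Total I = 1574.3 cm⁴.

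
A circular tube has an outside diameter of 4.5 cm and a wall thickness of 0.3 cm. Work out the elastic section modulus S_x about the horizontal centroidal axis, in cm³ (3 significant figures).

S_x ≈ 3.90 cm³

Treat the section as a set of non-overlapping primitives; coordinates are from the bounding-box lower-left.
Outer circle: ⌀4.5, A = 15.904 cm², y = 2.25 cm, Ī = 20.129 cm⁴.
Bore (subtracted): ⌀3.9, A = 11.946 cm², y = 2.25 cm, Ī = 11.356 cm⁴.
By symmetry the centroid is at mid-height, ȳ = 2.25 cm.
All pieces are centred on the horizontal centroidal axis, so I = ΣĪ (holes subtracted) = 8.7728 cm⁴.
Extreme fibre distance c = 2.25 cm; S = I/c = 3.899 cm³.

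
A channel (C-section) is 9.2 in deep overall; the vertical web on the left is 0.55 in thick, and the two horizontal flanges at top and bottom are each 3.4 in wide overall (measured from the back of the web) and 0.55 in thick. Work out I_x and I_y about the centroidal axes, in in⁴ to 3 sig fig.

I_x ≈ 94.4 in⁴, I_y ≈ 7.84 in⁴

Split into non-overlapping primitives; take the origin at the lower-left of the bounding box.
Web: 0.55 × 9.2, A = 5.06 in², y = 4.6 in, Ī = 35.69 in⁴.
Top flange (beyond web): 2.85 × 0.55, A = 1.5675 in², y = 8.925 in, Ī = 0.039514 in⁴.
Bottom flange (beyond web): 2.85 × 0.55, A = 1.5675 in², y = 0.275 in, Ī = 0.039514 in⁴.
By symmetry the centroid is at mid-height, ȳ = 4.6 in.
Transfer each piece to the centroidal x-axis using Ī + A·d² with d = y − 4.6:
  web: d = 0 in → contributes +35.69 in⁴
  top flange (beyond web): d = 4.325 in → contributes +29.361 in⁴
  bottom flange (beyond web): d = -4.325 in → contributes +29.361 in⁴
Total I = 94.411 in⁴.
For the y-axis: x̄ = 0.92534 in.
Repeating about the centroidal y-axis gives I_y = 7.8437 in⁴.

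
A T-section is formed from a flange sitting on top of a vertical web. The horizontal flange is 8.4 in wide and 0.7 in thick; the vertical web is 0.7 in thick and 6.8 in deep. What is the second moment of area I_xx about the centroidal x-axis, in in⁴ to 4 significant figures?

Break the section into simple shapes (no overlaps), measuring from the bottom-left corner of the bounding box.
Flange: 8.4 × 0.7, A = 5.88 in², y = 7.15 in, Ī = 0.2401 in⁴.
Web: 0.7 × 6.8, A = 4.76 in², y = 3.4 in, Ī = 18.3419 in⁴.
Centroid: ȳ = ΣA·y / ΣA = 5.47237 in.
Transfer each piece to the centroidal x-axis using Ī + A·d² with d = y − 5.47237:
  flange: d = 1.67763 in → contributes +16.7891 in⁴
  web: d = -2.07237 in → contributes +38.7847 in⁴
Total I = 55.5737 in⁴.

I_xx ≈ 55.57 in⁴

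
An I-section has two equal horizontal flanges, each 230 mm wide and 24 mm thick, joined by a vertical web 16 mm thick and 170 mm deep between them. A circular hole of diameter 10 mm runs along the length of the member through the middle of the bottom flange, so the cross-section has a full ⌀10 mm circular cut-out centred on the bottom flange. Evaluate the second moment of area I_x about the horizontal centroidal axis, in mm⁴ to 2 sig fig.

Split into non-overlapping primitives; take the origin at the lower-left of the bounding box.
Bottom flange: 230 × 24, A = 5 520 mm², y = 12 mm, Ī = 264 960 mm⁴.
Web: 16 × 170, A = 2 720 mm², y = 109 mm, Ī = 6 550 667 mm⁴.
Top flange: 230 × 24, A = 5 520 mm², y = 206 mm, Ī = 264 960 mm⁴.
Hole (subtracted): ⌀10, A = 78.54 mm², y = 12 mm, Ī = 490.9 mm⁴.
Centroid: ȳ = ΣA·y / ΣA = 109.6 mm.
Transfer each piece to the horizontal centroidal axis using Ī + A·d² with d = y − 109.6:
  bottom flange: d = -97.56 mm → contributes +52 800 659 mm⁴
  web: d = -0.5568 mm → contributes +6 551 510 mm⁴
  top flange: d = 96.44 mm → contributes +51 608 044 mm⁴
  hole: d = -97.56 mm → contributes −747 981 mm⁴
Total I = 110 212 232 mm⁴.

I_x ≈ 1.1 × 10⁸ mm⁴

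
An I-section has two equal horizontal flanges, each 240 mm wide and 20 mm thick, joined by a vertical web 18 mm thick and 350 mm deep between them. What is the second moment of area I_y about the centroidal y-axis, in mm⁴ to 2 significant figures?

Decompose the section into non-overlapping parts with the origin at the bottom-left of its bounding rectangle.
Bottom flange: 240 × 20, A = 4 800 mm², x = 120 mm, Ī = 23 040 000 mm⁴.
Web: 18 × 350, A = 6 300 mm², x = 120 mm, Ī = 170 100 mm⁴.
Top flange: 240 × 20, A = 4 800 mm², x = 120 mm, Ī = 23 040 000 mm⁴.
By symmetry the centroid is at mid-width, x̄ = 120 mm.
All pieces are centred on the centroidal y-axis, so I = ΣĪ = 46 250 100 mm⁴.

I_y ≈ 4.6 × 10⁷ mm⁴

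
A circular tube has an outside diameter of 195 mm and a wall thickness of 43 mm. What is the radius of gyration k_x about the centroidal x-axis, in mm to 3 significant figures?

k_x ≈ 55.8 mm

Split into non-overlapping primitives; take the origin at the lower-left of the bounding box.
Outer circle: ⌀195, A = 29 865 mm², y = 97.5 mm, Ī = 70 975 481 mm⁴.
Bore (subtracted): ⌀109, A = 9331.3 mm², y = 97.5 mm, Ī = 6 929 085 mm⁴.
By symmetry the centroid is at mid-height, ȳ = 97.5 mm.
All pieces are centred on the centroidal x-axis, so I = ΣĪ (holes subtracted) = 64 046 396 mm⁴.
Radius of gyration: k = √(I/A) = √(64 046 396 / 20 533) = 55.849 mm.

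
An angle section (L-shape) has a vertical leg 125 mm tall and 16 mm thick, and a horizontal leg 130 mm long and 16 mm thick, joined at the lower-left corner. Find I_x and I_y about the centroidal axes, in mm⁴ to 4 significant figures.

I_x ≈ 5.477 × 10⁶ mm⁴, I_y ≈ 6.049 × 10⁶ mm⁴

Break the section into simple shapes (no overlaps), measuring from the bottom-left corner of the bounding box.
Vertical leg: 16 × 125, A = 2 000 mm², y = 62.5 mm, Ī = 2 604 167 mm⁴.
Horizontal leg (remainder): 114 × 16, A = 1 824 mm², y = 8 mm, Ī = 38 912 mm⁴.
Centroid: ȳ = ΣA·y / ΣA = 36.5042 mm.
Transfer each piece to the centroidal x-axis using Ī + A·d² with d = y − 36.5042:
  vertical leg: d = 25.9958 mm → contributes +3 955 732 mm⁴
  horizontal leg (remainder): d = -28.5042 mm → contributes +1 520 891 mm⁴
Total I = 5 476 623 mm⁴.
For the y-axis: x̄ = 39.0042 mm.
Repeating about the centroidal y-axis gives I_y = 6 048 603 mm⁴.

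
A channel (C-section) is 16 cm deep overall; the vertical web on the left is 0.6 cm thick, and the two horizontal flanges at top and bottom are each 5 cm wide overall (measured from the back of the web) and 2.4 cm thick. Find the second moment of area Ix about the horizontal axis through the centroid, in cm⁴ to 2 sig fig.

Ix ≈ 1200 cm⁴

Decompose the section into non-overlapping parts with the origin at the bottom-left of its bounding rectangle.
Web: 0.6 × 16, A = 9.6 cm², y = 8 cm, Ī = 204.8 cm⁴.
Top flange (beyond web): 4.4 × 2.4, A = 10.56 cm², y = 14.8 cm, Ī = 5.069 cm⁴.
Bottom flange (beyond web): 4.4 × 2.4, A = 10.56 cm², y = 1.2 cm, Ī = 5.069 cm⁴.
By symmetry the centroid is at mid-height, ȳ = 8 cm.
Transfer each piece to the horizontal axis through the centroid using Ī + A·d² with d = y − 8:
  web: d = 0 cm → contributes +204.8 cm⁴
  top flange (beyond web): d = 6.8 cm → contributes +493.4 cm⁴
  bottom flange (beyond web): d = -6.8 cm → contributes +493.4 cm⁴
Total I = 1 192 cm⁴.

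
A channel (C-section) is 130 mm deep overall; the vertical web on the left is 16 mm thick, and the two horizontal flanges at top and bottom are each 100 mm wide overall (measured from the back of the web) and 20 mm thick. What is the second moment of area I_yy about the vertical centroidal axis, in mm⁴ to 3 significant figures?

I_yy ≈ 5.23 × 10⁶ mm⁴

Treat the section as a set of non-overlapping primitives; coordinates are from the bounding-box lower-left.
Web: 16 × 130, A = 2 080 mm², x = 8 mm, Ī = 44 373 mm⁴.
Top flange (beyond web): 84 × 20, A = 1 680 mm², x = 58 mm, Ī = 987 840 mm⁴.
Bottom flange (beyond web): 84 × 20, A = 1 680 mm², x = 58 mm, Ī = 987 840 mm⁴.
Centroid: x̄ = ΣA·x / ΣA = 38.882 mm.
Transfer each piece to the vertical centroidal axis using Ī + A·d² with d = x − 38.882:
  web: d = -30.882 mm → contributes +2 028 110 mm⁴
  top flange (beyond web): d = 19.118 mm → contributes +1 601 854 mm⁴
  bottom flange (beyond web): d = 19.118 mm → contributes +1 601 854 mm⁴
Total I = 5 231 818 mm⁴.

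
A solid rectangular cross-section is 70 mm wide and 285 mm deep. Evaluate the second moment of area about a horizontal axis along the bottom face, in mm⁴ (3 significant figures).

The section: 70 × 285, A = 19 950 mm², y = 142.5 mm, Ī = 135 036 563 mm⁴.
Transfer it to a horizontal axis along the bottom face using Ī + A·d² with d = y − 0:
  the section: d = 142.5 mm → contributes +540 146 250 mm⁴
Total I = 540 146 250 mm⁴.

I_base ≈ 5.40 × 10⁸ mm⁴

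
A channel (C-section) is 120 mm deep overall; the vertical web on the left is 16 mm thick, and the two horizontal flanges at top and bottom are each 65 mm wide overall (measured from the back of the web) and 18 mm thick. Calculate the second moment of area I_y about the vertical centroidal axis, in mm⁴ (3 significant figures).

I_y ≈ 1.36 × 10⁶ mm⁴

Treat the section as a set of non-overlapping primitives; coordinates are from the bounding-box lower-left.
Web: 16 × 120, A = 1 920 mm², x = 8 mm, Ī = 40 960 mm⁴.
Top flange (beyond web): 49 × 18, A = 882 mm², x = 40.5 mm, Ī = 176 474 mm⁴.
Bottom flange (beyond web): 49 × 18, A = 882 mm², x = 40.5 mm, Ī = 176 474 mm⁴.
Centroid: x̄ = ΣA·x / ΣA = 23.562 mm.
Transfer each piece to the vertical centroidal axis using Ī + A·d² with d = x − 23.562:
  web: d = -15.562 mm → contributes +505 931 mm⁴
  top flange (beyond web): d = 16.938 mm → contributes +429 519 mm⁴
  bottom flange (beyond web): d = 16.938 mm → contributes +429 519 mm⁴
Total I = 1 364 969 mm⁴.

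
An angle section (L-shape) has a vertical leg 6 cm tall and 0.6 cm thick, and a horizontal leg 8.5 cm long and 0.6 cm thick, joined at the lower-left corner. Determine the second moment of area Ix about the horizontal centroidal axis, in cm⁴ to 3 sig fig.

Treat the section as a set of non-overlapping primitives; coordinates are from the bounding-box lower-left.
Vertical leg: 0.6 × 6, A = 3.6 cm², y = 3 cm, Ī = 10.8 cm⁴.
Horizontal leg (remainder): 7.9 × 0.6, A = 4.74 cm², y = 0.3 cm, Ī = 0.1422 cm⁴.
Centroid: ȳ = ΣA·y / ΣA = 1.4655 cm.
Transfer each piece to the horizontal centroidal axis using Ī + A·d² with d = y − 1.4655:
  vertical leg: d = 1.5345 cm → contributes +19.277 cm⁴
  horizontal leg (remainder): d = -1.1655 cm → contributes +6.5806 cm⁴
Total I = 25.858 cm⁴.

Ix ≈ 25.9 cm⁴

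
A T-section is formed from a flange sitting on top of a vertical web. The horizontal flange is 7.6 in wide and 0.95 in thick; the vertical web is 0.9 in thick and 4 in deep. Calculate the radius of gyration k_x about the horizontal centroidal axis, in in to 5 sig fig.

k_x ≈ 1.3615 in

Treat the section as a set of non-overlapping primitives; coordinates are from the bounding-box lower-left.
Flange: 7.6 × 0.95, A = 7.22 in², y = 4.475 in, Ī = 0.5430042 in⁴.
Web: 0.9 × 4, A = 3.6 in², y = 2 in, Ī = 4.8 in⁴.
Centroid: ȳ = ΣA·y / ΣA = 3.651525 in.
Transfer each piece to the horizontal centroidal axis using Ī + A·d² with d = y − 3.651525:
  flange: d = 0.823475 in → contributes +5.438967 in⁴
  web: d = -1.651525 in → contributes +14.61912 in⁴
Total I = 20.05809 in⁴.
Radius of gyration: k = √(I/A) = √(20.05809 / 10.82) = 1.361542 in.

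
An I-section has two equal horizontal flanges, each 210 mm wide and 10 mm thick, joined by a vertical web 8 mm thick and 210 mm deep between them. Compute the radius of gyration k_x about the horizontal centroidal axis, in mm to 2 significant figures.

Break the section into simple shapes (no overlaps), measuring from the bottom-left corner of the bounding box.
Bottom flange: 210 × 10, A = 2 100 mm², y = 5 mm, Ī = 17 500 mm⁴.
Web: 8 × 210, A = 1 680 mm², y = 115 mm, Ī = 6 174 000 mm⁴.
Top flange: 210 × 10, A = 2 100 mm², y = 225 mm, Ī = 17 500 mm⁴.
By symmetry the centroid is at mid-height, ȳ = 115 mm.
Transfer each piece to the horizontal centroidal axis using Ī + A·d² with d = y − 115:
  bottom flange: d = -110 mm → contributes +25 427 500 mm⁴
  web: d = 0 mm → contributes +6 174 000 mm⁴
  top flange: d = 110 mm → contributes +25 427 500 mm⁴
Total I = 57 029 000 mm⁴.
Radius of gyration: k = √(I/A) = √(57 029 000 / 5 880) = 98.48 mm.

k_x ≈ 98 mm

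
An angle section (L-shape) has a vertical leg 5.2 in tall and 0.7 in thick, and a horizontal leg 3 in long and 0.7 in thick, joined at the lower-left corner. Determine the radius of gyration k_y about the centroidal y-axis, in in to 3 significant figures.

Decompose the section into non-overlapping parts with the origin at the bottom-left of its bounding rectangle.
Vertical leg: 0.7 × 5.2, A = 3.64 in², x = 0.35 in, Ī = 0.14863 in⁴.
Horizontal leg (remainder): 2.3 × 0.7, A = 1.61 in², x = 1.85 in, Ī = 0.70974 in⁴.
Centroid: x̄ = ΣA·x / ΣA = 0.81 in.
Transfer each piece to the centroidal y-axis using Ī + A·d² with d = x − 0.81:
  vertical leg: d = -0.46 in → contributes +0.91886 in⁴
  horizontal leg (remainder): d = 1.04 in → contributes +2.4511 in⁴
Total I = 3.37 in⁴.
Radius of gyration: k = √(I/A) = √(3.37 / 5.25) = 0.80119 in.

k_y ≈ 0.801 in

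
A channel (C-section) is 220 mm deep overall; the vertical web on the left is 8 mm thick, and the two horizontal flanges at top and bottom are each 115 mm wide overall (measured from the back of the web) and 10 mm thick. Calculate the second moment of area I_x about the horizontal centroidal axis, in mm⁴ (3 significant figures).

Treat the section as a set of non-overlapping primitives; coordinates are from the bounding-box lower-left.
Web: 8 × 220, A = 1 760 mm², y = 110 mm, Ī = 7 098 667 mm⁴.
Top flange (beyond web): 107 × 10, A = 1 070 mm², y = 215 mm, Ī = 8916.7 mm⁴.
Bottom flange (beyond web): 107 × 10, A = 1 070 mm², y = 5 mm, Ī = 8916.7 mm⁴.
By symmetry the centroid is at mid-height, ȳ = 110 mm.
Transfer each piece to the horizontal centroidal axis using Ī + A·d² with d = y − 110:
  web: d = 0 mm → contributes +7 098 667 mm⁴
  top flange (beyond web): d = 105 mm → contributes +11 805 667 mm⁴
  bottom flange (beyond web): d = -105 mm → contributes +11 805 667 mm⁴
Total I = 30 710 000 mm⁴.

I_x ≈ 3.07 × 10⁷ mm⁴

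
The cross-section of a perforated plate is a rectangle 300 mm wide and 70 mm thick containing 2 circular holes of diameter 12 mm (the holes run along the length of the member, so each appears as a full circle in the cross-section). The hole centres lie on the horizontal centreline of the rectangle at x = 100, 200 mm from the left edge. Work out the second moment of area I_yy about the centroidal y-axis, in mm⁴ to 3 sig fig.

Decompose the section into non-overlapping parts with the origin at the bottom-left of its bounding rectangle.
Plate: 300 × 70, A = 21 000 mm², x = 150 mm, Ī = 157 500 000 mm⁴.
Hole 1 (subtracted): ⌀12, A = 113.1 mm², x = 100 mm, Ī = 1017.9 mm⁴.
Hole 2 (subtracted): ⌀12, A = 113.1 mm², x = 200 mm, Ī = 1017.9 mm⁴.
By symmetry the centroid is at mid-width, x̄ = 150 mm.
Transfer each piece to the centroidal y-axis using Ī + A·d² with d = x − 150:
  plate: d = 0 mm → contributes +157 500 000 mm⁴
  hole 1: d = -50 mm → contributes −283 761 mm⁴
  hole 2: d = 50 mm → contributes −283 761 mm⁴
Total I = 156 932 478 mm⁴.

I_yy ≈ 1.57 × 10⁸ mm⁴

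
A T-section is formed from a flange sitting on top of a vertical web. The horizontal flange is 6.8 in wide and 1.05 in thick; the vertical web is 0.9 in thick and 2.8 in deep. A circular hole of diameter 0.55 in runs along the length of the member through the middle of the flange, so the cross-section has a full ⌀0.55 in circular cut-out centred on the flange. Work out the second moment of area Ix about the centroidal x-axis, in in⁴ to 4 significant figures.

Ix ≈ 9.139 in⁴

Decompose the section into non-overlapping parts with the origin at the bottom-left of its bounding rectangle.
Flange: 6.8 × 1.05, A = 7.14 in², y = 3.325 in, Ī = 0.655988 in⁴.
Web: 0.9 × 2.8, A = 2.52 in², y = 1.4 in, Ī = 1.6464 in⁴.
Hole (subtracted): ⌀0.55, A = 0.237583 in², y = 3.325 in, Ī = 0.0044918 in⁴.
Centroid: ȳ = ΣA·y / ΣA = 2.81016 in.
Transfer each piece to the centroidal x-axis using Ī + A·d² with d = y − 2.81016:
  flange: d = 0.514836 in → contributes +2.54849 in⁴
  web: d = -1.41016 in → contributes +6.65758 in⁴
  hole: d = 0.514836 in → contributes −0.0674646 in⁴
Total I = 9.1386 in⁴.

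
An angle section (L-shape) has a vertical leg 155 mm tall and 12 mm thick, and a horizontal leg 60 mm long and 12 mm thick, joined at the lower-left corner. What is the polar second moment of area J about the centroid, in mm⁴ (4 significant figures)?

Decompose the section into non-overlapping parts with the origin at the bottom-left of its bounding rectangle.
Vertical leg: 12 × 155, A = 1 860 mm², y = 77.5 mm, Ī = 3 723 875 mm⁴.
Horizontal leg (remainder): 48 × 12, A = 576 mm², y = 6 mm, Ī = 6 912 mm⁴.
Centroid: ȳ = ΣA·y / ΣA = 60.5936 mm.
Transfer each piece to the centroidal x-axis using Ī + A·d² with d = y − 60.5936:
  vertical leg: d = 16.9064 mm → contributes +4 255 512 mm⁴
  horizontal leg (remainder): d = -54.5936 mm → contributes +1 723 657 mm⁴
Total I = 5 979 170 mm⁴.
For the y-axis: x̄ = 13.0936 mm.
Repeating about the centroidal y-axis gives I_y = 528 735 mm⁴.
Polar second moment: J = I_x + I_y = 6 507 904 mm⁴.

J ≈ 6.508 × 10⁶ mm⁴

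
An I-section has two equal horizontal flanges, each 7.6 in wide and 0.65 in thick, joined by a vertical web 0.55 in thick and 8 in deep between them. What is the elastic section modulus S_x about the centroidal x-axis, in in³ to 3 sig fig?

Decompose the section into non-overlapping parts with the origin at the bottom-left of its bounding rectangle.
Bottom flange: 7.6 × 0.65, A = 4.94 in², y = 0.325 in, Ī = 0.17393 in⁴.
Web: 0.55 × 8, A = 4.4 in², y = 4.65 in, Ī = 23.467 in⁴.
Top flange: 7.6 × 0.65, A = 4.94 in², y = 8.975 in, Ī = 0.17393 in⁴.
By symmetry the centroid is at mid-height, ȳ = 4.65 in.
Transfer each piece to the centroidal x-axis using Ī + A·d² with d = y − 4.65:
  bottom flange: d = -4.325 in → contributes +92.58 in⁴
  web: d = 0 in → contributes +23.467 in⁴
  top flange: d = 4.325 in → contributes +92.58 in⁴
Total I = 208.63 in⁴.
Extreme fibre distance c = 4.65 in; S = I/c = 44.866 in³.

S_x ≈ 44.9 in³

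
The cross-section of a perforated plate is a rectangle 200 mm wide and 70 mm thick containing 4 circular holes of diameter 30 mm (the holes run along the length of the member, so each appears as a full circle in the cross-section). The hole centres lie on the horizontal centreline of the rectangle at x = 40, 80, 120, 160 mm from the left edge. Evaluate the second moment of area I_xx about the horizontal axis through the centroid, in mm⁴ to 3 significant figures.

I_xx ≈ 5.56 × 10⁶ mm⁴

Treat the section as a set of non-overlapping primitives; coordinates are from the bounding-box lower-left.
Plate: 200 × 70, A = 14 000 mm², y = 35 mm, Ī = 5 716 667 mm⁴.
Hole 1 (subtracted): ⌀30, A = 706.86 mm², y = 35 mm, Ī = 39 761 mm⁴.
Hole 2 (subtracted): ⌀30, A = 706.86 mm², y = 35 mm, Ī = 39 761 mm⁴.
Hole 3 (subtracted): ⌀30, A = 706.86 mm², y = 35 mm, Ī = 39 761 mm⁴.
Hole 4 (subtracted): ⌀30, A = 706.86 mm², y = 35 mm, Ī = 39 761 mm⁴.
By symmetry the centroid is at mid-height, ȳ = 35 mm.
All pieces are centred on the horizontal axis through the centroid, so I = ΣĪ (holes subtracted) = 5 557 624 mm⁴.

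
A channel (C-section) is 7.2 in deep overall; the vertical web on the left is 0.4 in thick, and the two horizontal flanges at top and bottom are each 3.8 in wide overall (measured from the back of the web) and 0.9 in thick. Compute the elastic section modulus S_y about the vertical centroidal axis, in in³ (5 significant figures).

Decompose the section into non-overlapping parts with the origin at the bottom-left of its bounding rectangle.
Web: 0.4 × 7.2, A = 2.88 in², x = 0.2 in, Ī = 0.0384 in⁴.
Top flange (beyond web): 3.4 × 0.9, A = 3.06 in², x = 2.1 in, Ī = 2.9478 in⁴.
Bottom flange (beyond web): 3.4 × 0.9, A = 3.06 in², x = 2.1 in, Ī = 2.9478 in⁴.
Centroid: x̄ = ΣA·x / ΣA = 1.492 in.
Transfer each piece to the vertical centroidal axis using Ī + A·d² with d = x − 1.492:
  web: d = -1.292 in → contributes +4.84588 in⁴
  top flange (beyond web): d = 0.608 in → contributes +4.078972 in⁴
  bottom flange (beyond web): d = 0.608 in → contributes +4.078972 in⁴
Total I = 13.00382 in⁴.
Extreme fibre distance c = 2.308 in; S = I/c = 5.634239 in³.

S_y ≈ 5.6342 in³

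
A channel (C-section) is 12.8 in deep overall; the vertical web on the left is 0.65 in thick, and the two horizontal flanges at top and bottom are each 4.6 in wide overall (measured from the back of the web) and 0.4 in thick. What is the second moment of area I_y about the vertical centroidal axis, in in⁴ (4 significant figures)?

I_y ≈ 16.52 in⁴

Split into non-overlapping primitives; take the origin at the lower-left of the bounding box.
Web: 0.65 × 12.8, A = 8.32 in², x = 0.325 in, Ī = 0.292933 in⁴.
Top flange (beyond web): 3.95 × 0.4, A = 1.58 in², x = 2.625 in, Ī = 2.05433 in⁴.
Bottom flange (beyond web): 3.95 × 0.4, A = 1.58 in², x = 2.625 in, Ī = 2.05433 in⁴.
Centroid: x̄ = ΣA·x / ΣA = 0.958101 in.
Transfer each piece to the vertical centroidal axis using Ī + A·d² with d = x − 0.958101:
  web: d = -0.633101 in → contributes +3.62773 in⁴
  top flange (beyond web): d = 1.6669 in → contributes +6.44444 in⁴
  bottom flange (beyond web): d = 1.6669 in → contributes +6.44444 in⁴
Total I = 16.5166 in⁴.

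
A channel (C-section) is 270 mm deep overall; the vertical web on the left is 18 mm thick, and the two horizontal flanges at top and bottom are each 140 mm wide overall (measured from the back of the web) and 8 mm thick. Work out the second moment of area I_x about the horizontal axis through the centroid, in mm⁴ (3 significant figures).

Treat the section as a set of non-overlapping primitives; coordinates are from the bounding-box lower-left.
Web: 18 × 270, A = 4 860 mm², y = 135 mm, Ī = 29 524 500 mm⁴.
Top flange (beyond web): 122 × 8, A = 976 mm², y = 266 mm, Ī = 5205.3 mm⁴.
Bottom flange (beyond web): 122 × 8, A = 976 mm², y = 4 mm, Ī = 5205.3 mm⁴.
By symmetry the centroid is at mid-height, ȳ = 135 mm.
Transfer each piece to the horizontal axis through the centroid using Ī + A·d² with d = y − 135:
  web: d = 0 mm → contributes +29 524 500 mm⁴
  top flange (beyond web): d = 131 mm → contributes +16 754 341 mm⁴
  bottom flange (beyond web): d = -131 mm → contributes +16 754 341 mm⁴
Total I = 63 033 183 mm⁴.

I_x ≈ 6.30 × 10⁷ mm⁴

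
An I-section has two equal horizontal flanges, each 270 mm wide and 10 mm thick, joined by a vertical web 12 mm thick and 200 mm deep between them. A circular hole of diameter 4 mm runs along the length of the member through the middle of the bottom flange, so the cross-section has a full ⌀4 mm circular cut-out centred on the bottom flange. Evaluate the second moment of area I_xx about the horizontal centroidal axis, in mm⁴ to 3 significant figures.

Treat the section as a set of non-overlapping primitives; coordinates are from the bounding-box lower-left.
Bottom flange: 270 × 10, A = 2 700 mm², y = 5 mm, Ī = 22 500 mm⁴.
Web: 12 × 200, A = 2 400 mm², y = 110 mm, Ī = 8 000 000 mm⁴.
Top flange: 270 × 10, A = 2 700 mm², y = 215 mm, Ī = 22 500 mm⁴.
Hole (subtracted): ⌀4, A = 12.566 mm², y = 5 mm, Ī = 12.566 mm⁴.
Centroid: ȳ = ΣA·y / ΣA = 110.17 mm.
Transfer each piece to the horizontal centroidal axis using Ī + A·d² with d = y − 110.17:
  bottom flange: d = -105.17 mm → contributes +29 886 148 mm⁴
  web: d = -0.16944 mm → contributes +8 000 069 mm⁴
  top flange: d = 104.83 mm → contributes +29 694 007 mm⁴
  hole: d = -105.17 mm → contributes −139 004 mm⁴
Total I = 67 441 220 mm⁴.

I_xx ≈ 6.74 × 10⁷ mm⁴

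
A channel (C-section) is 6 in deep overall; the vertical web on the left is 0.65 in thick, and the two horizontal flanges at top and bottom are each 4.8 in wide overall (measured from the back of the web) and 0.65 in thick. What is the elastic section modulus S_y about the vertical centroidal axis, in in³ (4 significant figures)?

S_y ≈ 6.787 in³

Break the section into simple shapes (no overlaps), measuring from the bottom-left corner of the bounding box.
Web: 0.65 × 6, A = 3.9 in², x = 0.325 in, Ī = 0.137313 in⁴.
Top flange (beyond web): 4.15 × 0.65, A = 2.6975 in², x = 2.725 in, Ī = 3.87147 in⁴.
Bottom flange (beyond web): 4.15 × 0.65, A = 2.6975 in², x = 2.725 in, Ī = 3.87147 in⁴.
Centroid: x̄ = ΣA·x / ΣA = 1.71801 in.
Transfer each piece to the vertical centroidal axis using Ī + A·d² with d = x − 1.71801:
  web: d = -1.39301 in → contributes +7.70514 in⁴
  top flange (beyond web): d = 1.00699 in → contributes +6.60683 in⁴
  bottom flange (beyond web): d = 1.00699 in → contributes +6.60683 in⁴
Total I = 20.9188 in⁴.
Extreme fibre distance c = 3.08199 in; S = I/c = 6.78743 in³.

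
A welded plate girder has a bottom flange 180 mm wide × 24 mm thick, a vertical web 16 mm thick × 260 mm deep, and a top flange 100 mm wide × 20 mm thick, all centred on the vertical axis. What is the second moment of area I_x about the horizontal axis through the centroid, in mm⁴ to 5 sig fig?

Split into non-overlapping primitives; take the origin at the lower-left of the bounding box.
Bottom plate: 180 × 24, A = 4 320 mm², y = 12 mm, Ī = 207 360 mm⁴.
Web plate: 16 × 260, A = 4 160 mm², y = 154 mm, Ī = 23 434 667 mm⁴.
Top plate: 100 × 20, A = 2 000 mm², y = 294 mm, Ī = 66666.67 mm⁴.
Centroid: ȳ = ΣA·y / ΣA = 122.1832 mm.
Transfer each piece to the horizontal axis through the centroid using Ī + A·d² with d = y − 122.1832:
  bottom plate: d = -110.1832 mm → contributes +52 653 624 mm⁴
  web plate: d = 31.81679 mm → contributes +27 645 870 mm⁴
  top plate: d = 171.8168 mm → contributes +59 108 688 mm⁴
Total I = 139 408 182 mm⁴.

I_x ≈ 1.3941 × 10⁸ mm⁴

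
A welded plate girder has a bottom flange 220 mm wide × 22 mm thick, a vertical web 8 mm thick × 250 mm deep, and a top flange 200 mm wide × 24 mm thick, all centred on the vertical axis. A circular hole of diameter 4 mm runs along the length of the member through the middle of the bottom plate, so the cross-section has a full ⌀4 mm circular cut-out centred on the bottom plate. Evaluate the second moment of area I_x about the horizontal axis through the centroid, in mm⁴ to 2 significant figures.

I_x ≈ 1.9 × 10⁸ mm⁴

Treat the section as a set of non-overlapping primitives; coordinates are from the bounding-box lower-left.
Bottom plate: 220 × 22, A = 4 840 mm², y = 11 mm, Ī = 195 213 mm⁴.
Web plate: 8 × 250, A = 2 000 mm², y = 147 mm, Ī = 10 416 667 mm⁴.
Top plate: 200 × 24, A = 4 800 mm², y = 284 mm, Ī = 230 400 mm⁴.
Hole (subtracted): ⌀4, A = 12.57 mm², y = 11 mm, Ī = 12.57 mm⁴.
Centroid: ȳ = ΣA·y / ΣA = 147.1 mm.
Transfer each piece to the horizontal axis through the centroid using Ī + A·d² with d = y − 147.1:
  bottom plate: d = -136.1 mm → contributes +89 836 931 mm⁴
  web plate: d = -0.09194 mm → contributes +10 416 684 mm⁴
  top plate: d = 136.9 mm → contributes +90 200 721 mm⁴
  hole: d = -136.1 mm → contributes −232 755 mm⁴
Total I = 190 221 582 mm⁴.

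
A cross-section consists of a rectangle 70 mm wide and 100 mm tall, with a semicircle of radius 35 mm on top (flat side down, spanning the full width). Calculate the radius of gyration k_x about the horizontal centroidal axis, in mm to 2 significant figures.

k_x ≈ 37 mm

Decompose the section into non-overlapping parts with the origin at the bottom-left of its bounding rectangle.
Rectangular body: 70 × 100, A = 7 000 mm², y = 50 mm, Ī = 5 833 333 mm⁴.
Semicircular cap: semicircle r = 35, A = 1 924 mm², y = 114.9 mm, Ī = 164 704 mm⁴.
Centroid: ȳ = ΣA·y / ΣA = 63.98 mm.
Transfer each piece to the horizontal centroidal axis using Ī + A·d² with d = y − 63.98:
  rectangular body: d = -13.98 mm → contributes +7 202 160 mm⁴
  semicircular cap: d = 50.87 mm → contributes +5 144 261 mm⁴
Total I = 12 346 421 mm⁴.
Radius of gyration: k = √(I/A) = √(12 346 421 / 8 924) = 37.2 mm.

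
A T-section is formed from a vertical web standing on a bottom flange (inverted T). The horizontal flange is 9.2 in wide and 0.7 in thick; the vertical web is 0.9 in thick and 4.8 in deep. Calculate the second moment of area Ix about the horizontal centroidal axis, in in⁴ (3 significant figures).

Ix ≈ 28.1 in⁴

Decompose the section into non-overlapping parts with the origin at the bottom-left of its bounding rectangle.
Flange: 9.2 × 0.7, A = 6.44 in², y = 0.35 in, Ī = 0.26297 in⁴.
Web: 0.9 × 4.8, A = 4.32 in², y = 3.1 in, Ī = 8.2944 in⁴.
Centroid: ȳ = ΣA·y / ΣA = 1.4541 in.
Transfer each piece to the horizontal centroidal axis using Ī + A·d² with d = y − 1.4541:
  flange: d = -1.1041 in → contributes +8.1134 in⁴
  web: d = 1.6459 in → contributes +19.997 in⁴
Total I = 28.111 in⁴.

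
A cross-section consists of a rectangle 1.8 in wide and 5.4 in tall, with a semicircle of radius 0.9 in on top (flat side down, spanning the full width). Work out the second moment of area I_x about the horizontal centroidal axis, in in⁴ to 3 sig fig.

I_x ≈ 34.4 in⁴

Split into non-overlapping primitives; take the origin at the lower-left of the bounding box.
Rectangular body: 1.8 × 5.4, A = 9.72 in², y = 2.7 in, Ī = 23.62 in⁴.
Semicircular cap: semicircle r = 0.9, A = 1.2723 in², y = 5.782 in, Ī = 0.072012 in⁴.
Centroid: ȳ = ΣA·y / ΣA = 3.0567 in.
Transfer each piece to the horizontal centroidal axis using Ī + A·d² with d = y − 3.0567:
  rectangular body: d = -0.35673 in → contributes +24.857 in⁴
  semicircular cap: d = 2.7252 in → contributes +9.5216 in⁴
Total I = 34.378 in⁴.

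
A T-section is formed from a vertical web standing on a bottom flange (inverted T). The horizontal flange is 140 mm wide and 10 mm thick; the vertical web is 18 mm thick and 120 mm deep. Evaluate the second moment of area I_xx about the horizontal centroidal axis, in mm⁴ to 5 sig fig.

Split into non-overlapping primitives; take the origin at the lower-left of the bounding box.
Flange: 140 × 10, A = 1 400 mm², y = 5 mm, Ī = 11666.67 mm⁴.
Web: 18 × 120, A = 2 160 mm², y = 70 mm, Ī = 2 592 000 mm⁴.
Centroid: ȳ = ΣA·y / ΣA = 44.4382 mm.
Transfer each piece to the horizontal centroidal axis using Ī + A·d² with d = y − 44.4382:
  flange: d = -39.4382 mm → contributes +2 189 187 mm⁴
  web: d = 25.5618 mm → contributes +4 003 356 mm⁴
Total I = 6 192 543 mm⁴.

I_xx ≈ 6.1925 × 10⁶ mm⁴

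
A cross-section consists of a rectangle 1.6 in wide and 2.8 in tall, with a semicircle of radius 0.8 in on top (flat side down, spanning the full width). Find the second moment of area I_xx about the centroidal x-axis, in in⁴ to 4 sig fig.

Treat the section as a set of non-overlapping primitives; coordinates are from the bounding-box lower-left.
Rectangular body: 1.6 × 2.8, A = 4.48 in², y = 1.4 in, Ī = 2.92693 in⁴.
Semicircular cap: semicircle r = 0.8, A = 1.00531 in², y = 3.13953 in, Ī = 0.0449565 in⁴.
Centroid: ȳ = ΣA·y / ΣA = 1.71881 in.
Transfer each piece to the centroidal x-axis using Ī + A·d² with d = y − 1.71881:
  rectangular body: d = -0.318809 in → contributes +3.38228 in⁴
  semicircular cap: d = 1.42072 in → contributes +2.07412 in⁴
Total I = 5.4564 in⁴.

I_xx ≈ 5.456 in⁴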